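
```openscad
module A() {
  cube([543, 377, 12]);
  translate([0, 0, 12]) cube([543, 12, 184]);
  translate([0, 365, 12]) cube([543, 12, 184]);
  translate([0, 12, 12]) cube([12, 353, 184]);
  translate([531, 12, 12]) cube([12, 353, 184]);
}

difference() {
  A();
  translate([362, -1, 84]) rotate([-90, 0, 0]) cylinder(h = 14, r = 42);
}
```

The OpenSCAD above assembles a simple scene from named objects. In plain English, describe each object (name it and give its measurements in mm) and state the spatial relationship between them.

A is an open-topped rectangular box: outside dimensions 543×377×196 mm, with a uniform wall and base thickness of 12 mm. The base is a full 543×377 slab on the floor; four walls sit on top of the base. The front and back walls (the −y and +y sides) span the full width; the two side walls fit between them.

The open box has a circular hole of radius 42 mm through its front wall, centred at (x = 362, z = 84).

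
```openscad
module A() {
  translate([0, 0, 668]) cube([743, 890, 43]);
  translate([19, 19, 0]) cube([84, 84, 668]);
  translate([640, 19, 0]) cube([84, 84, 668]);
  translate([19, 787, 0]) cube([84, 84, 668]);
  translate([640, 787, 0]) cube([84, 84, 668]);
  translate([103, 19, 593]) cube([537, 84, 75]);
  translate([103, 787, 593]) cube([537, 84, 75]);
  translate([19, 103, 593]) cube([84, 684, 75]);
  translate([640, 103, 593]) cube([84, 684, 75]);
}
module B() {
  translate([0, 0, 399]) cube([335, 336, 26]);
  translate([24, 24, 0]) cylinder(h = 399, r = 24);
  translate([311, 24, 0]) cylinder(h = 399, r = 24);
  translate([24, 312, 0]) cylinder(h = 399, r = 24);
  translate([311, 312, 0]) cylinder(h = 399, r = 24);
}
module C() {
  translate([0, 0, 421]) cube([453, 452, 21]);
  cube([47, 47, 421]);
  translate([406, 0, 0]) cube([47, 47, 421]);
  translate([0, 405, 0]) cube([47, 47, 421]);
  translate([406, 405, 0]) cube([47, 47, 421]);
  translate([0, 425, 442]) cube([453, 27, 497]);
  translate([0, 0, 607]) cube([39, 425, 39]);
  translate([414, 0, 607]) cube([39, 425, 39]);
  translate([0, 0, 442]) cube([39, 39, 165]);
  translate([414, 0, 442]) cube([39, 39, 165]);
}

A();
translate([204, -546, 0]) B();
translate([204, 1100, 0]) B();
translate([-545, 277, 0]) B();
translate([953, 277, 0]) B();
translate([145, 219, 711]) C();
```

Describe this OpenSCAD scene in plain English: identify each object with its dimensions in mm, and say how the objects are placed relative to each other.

A is a rectangular dining table. The top is 743×890×43 mm with its upper surface at z = 711 mm. It stands on four 84×84 mm square legs, each inset 19 mm from the nearest pair of top edges, running from the floor to the underside of the top. Four apron rails, 84 mm thick and 75 mm tall, run between adjacent legs with their top edges flush with the underside of the top and their outer faces flush with the legs' outer faces.

B is a simple wooden stool: a rectangular seat 335 mm (x) by 336 mm (y), 26 mm thick, top face at z = 425 mm, on four round legs, each 48 mm in diameter. The legs rest on z = 0, each leg's axis is inset half a diameter from the nearest pair of seat edges (so the leg's bounding box is flush with the corner).

C is a chair: 453×452 mm seat, 21 mm thick, top at z = 442 mm, on four 47 mm square corner legs flush with the seat edges. A 27 mm thick backrest slab spans the full seat width, extending 497 mm above the seat top, its back face flush with the seat's +y edge. Two armrests of 39×39 mm section run along each side from the seat's front edge to the front of the backrest, top faces 204 mm above the seat top and outer faces flush with the seat's x-edges; a 39×39 mm post under the front of each armrest stands on the seat at the front corner.

Four stools sit around the table at the −y, +y, −x, +x sides. The chair is on top of the table, centred.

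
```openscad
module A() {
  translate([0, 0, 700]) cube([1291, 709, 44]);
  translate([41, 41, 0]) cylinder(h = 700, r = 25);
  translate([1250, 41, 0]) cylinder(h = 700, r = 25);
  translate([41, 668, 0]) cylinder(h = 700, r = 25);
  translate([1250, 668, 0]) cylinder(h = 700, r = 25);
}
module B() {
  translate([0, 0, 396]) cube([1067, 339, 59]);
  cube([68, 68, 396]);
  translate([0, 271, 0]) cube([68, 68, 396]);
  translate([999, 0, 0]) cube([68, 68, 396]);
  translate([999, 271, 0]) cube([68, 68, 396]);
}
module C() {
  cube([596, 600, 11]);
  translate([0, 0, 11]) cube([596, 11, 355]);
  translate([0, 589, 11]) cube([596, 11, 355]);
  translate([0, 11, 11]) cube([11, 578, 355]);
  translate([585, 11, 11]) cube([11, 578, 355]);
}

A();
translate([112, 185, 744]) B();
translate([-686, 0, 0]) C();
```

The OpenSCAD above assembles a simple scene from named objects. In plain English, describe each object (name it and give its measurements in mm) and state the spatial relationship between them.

A is a table with a 1291×709 mm rectangular top, 44 mm thick, top surface at z = 744 mm, supported by four round legs of 50 mm diameter, each leg's bounding box inset 16 mm from the nearest pair of top edges, running from the floor.

B is a long wooden bench with a 1067 mm (x) × 339 mm (y) seat, 59 mm thick, its top surface 455 mm above the floor. Four 68 mm square legs at the seat corners, flush with the edges, run from z = 0 to the seat underside.

C is an open-topped rectangular box: outside dimensions 596×600×366 mm, with a uniform wall and base thickness of 11 mm. The base is a full 596×600 slab on the floor; four walls sit on top of the base. The front and back walls (the −y and +y sides) span the full width; the two side walls fit between them.

The bench is on top of the table, centred. The open box is on the floor beside the table on its −x side.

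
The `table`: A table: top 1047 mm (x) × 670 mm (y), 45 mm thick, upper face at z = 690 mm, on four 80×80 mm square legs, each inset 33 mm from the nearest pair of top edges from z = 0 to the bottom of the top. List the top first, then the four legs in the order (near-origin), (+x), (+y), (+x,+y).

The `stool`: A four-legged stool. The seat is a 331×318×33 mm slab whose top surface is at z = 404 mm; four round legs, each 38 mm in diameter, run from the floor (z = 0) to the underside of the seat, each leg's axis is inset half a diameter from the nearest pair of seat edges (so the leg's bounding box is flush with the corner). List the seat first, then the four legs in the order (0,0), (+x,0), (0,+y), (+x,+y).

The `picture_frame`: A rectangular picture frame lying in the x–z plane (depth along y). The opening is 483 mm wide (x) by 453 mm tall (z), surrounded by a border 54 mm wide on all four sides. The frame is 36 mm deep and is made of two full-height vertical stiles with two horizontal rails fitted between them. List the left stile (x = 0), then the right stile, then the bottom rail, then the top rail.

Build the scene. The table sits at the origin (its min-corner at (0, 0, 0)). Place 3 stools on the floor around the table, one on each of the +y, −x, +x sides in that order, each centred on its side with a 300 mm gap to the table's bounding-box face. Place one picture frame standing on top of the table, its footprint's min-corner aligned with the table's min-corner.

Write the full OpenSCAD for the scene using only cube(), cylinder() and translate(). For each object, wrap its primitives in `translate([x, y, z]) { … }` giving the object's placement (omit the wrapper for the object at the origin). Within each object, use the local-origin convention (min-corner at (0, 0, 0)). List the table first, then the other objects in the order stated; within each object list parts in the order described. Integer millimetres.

translate([0, 0, 645]) cube([1047, 670, 45]);
translate([33, 33, 0]) cube([80, 80, 645]);
translate([934, 33, 0]) cube([80, 80, 645]);
translate([33, 557, 0]) cube([80, 80, 645]);
translate([934, 557, 0]) cube([80, 80, 645]);
translate([358, 970, 0]) {
  translate([0, 0, 371]) cube([331, 318, 33]);
  translate([19, 19, 0]) cylinder(h = 371, r = 19);
  translate([312, 19, 0]) cylinder(h = 371, r = 19);
  translate([19, 299, 0]) cylinder(h = 371, r = 19);
  translate([312, 299, 0]) cylinder(h = 371, r = 19);
}
translate([-631, 176, 0]) {
  translate([0, 0, 371]) cube([331, 318, 33]);
  translate([19, 19, 0]) cylinder(h = 371, r = 19);
  translate([312, 19, 0]) cylinder(h = 371, r = 19);
  translate([19, 299, 0]) cylinder(h = 371, r = 19);
  translate([312, 299, 0]) cylinder(h = 371, r = 19);
}
translate([1347, 176, 0]) {
  translate([0, 0, 371]) cube([331, 318, 33]);
  translate([19, 19, 0]) cylinder(h = 371, r = 19);
  translate([312, 19, 0]) cylinder(h = 371, r = 19);
  translate([19, 299, 0]) cylinder(h = 371, r = 19);
  translate([312, 299, 0]) cylinder(h = 371, r = 19);
}
translate([0, 0, 690]) {
  cube([54, 36, 561]);
  translate([537, 0, 0]) cube([54, 36, 561]);
  translate([54, 0, 0]) cube([483, 36, 54]);
  translate([54, 0, 507]) cube([483, 36, 54]);
}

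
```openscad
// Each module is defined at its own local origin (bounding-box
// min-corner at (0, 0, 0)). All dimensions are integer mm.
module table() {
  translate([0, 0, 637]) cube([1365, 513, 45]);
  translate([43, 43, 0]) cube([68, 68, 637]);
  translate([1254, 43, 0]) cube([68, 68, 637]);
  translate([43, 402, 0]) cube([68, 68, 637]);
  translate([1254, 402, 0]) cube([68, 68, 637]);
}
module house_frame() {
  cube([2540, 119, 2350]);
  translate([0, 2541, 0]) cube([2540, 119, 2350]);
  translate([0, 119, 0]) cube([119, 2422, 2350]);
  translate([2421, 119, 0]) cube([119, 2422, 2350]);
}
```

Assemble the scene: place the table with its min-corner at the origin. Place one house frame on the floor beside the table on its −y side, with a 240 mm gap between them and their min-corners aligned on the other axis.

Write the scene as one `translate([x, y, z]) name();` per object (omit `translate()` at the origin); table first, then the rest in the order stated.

table();
translate([0, -2900, 0]) house_frame();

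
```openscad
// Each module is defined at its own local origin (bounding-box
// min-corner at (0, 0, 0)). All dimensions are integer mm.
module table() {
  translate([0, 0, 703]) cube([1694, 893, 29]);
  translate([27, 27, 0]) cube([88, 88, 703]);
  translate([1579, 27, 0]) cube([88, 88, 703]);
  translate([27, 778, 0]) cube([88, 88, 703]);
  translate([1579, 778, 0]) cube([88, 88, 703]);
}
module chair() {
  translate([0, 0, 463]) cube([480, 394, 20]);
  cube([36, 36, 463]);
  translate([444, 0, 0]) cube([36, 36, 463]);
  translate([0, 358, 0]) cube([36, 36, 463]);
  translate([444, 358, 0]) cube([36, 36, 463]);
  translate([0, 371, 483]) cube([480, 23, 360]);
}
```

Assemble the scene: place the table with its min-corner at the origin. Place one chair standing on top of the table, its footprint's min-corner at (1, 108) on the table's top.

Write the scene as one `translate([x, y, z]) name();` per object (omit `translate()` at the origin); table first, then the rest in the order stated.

table();
translate([1, 108, 732]) chair();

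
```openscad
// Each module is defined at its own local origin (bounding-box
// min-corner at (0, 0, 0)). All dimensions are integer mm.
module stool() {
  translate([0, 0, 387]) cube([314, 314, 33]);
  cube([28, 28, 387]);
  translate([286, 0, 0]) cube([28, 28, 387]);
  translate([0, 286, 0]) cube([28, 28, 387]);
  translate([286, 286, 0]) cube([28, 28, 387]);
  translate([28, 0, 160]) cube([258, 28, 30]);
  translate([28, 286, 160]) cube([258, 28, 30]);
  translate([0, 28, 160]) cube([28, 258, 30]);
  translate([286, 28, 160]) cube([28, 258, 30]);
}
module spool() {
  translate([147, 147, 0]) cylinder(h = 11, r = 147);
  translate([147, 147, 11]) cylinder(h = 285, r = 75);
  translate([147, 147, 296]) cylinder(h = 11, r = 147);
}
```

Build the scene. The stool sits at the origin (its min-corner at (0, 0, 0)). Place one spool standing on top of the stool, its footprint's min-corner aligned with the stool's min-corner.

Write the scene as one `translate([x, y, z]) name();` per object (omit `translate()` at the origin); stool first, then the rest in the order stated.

stool();
translate([0, 0, 420]) spool();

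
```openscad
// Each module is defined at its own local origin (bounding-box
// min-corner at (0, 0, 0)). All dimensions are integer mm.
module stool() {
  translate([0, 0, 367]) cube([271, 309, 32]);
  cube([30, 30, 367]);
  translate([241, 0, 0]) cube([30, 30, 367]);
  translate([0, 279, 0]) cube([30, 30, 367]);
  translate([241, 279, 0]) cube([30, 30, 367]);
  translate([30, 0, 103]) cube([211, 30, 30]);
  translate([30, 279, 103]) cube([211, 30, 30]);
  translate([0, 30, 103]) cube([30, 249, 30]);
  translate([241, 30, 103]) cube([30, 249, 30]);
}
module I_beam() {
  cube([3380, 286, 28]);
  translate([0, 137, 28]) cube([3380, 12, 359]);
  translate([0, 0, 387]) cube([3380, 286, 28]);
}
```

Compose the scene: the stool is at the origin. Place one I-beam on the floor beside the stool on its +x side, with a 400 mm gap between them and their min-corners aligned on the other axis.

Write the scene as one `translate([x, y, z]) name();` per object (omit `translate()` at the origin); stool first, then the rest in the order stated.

stool();
translate([671, 0, 0]) I_beam();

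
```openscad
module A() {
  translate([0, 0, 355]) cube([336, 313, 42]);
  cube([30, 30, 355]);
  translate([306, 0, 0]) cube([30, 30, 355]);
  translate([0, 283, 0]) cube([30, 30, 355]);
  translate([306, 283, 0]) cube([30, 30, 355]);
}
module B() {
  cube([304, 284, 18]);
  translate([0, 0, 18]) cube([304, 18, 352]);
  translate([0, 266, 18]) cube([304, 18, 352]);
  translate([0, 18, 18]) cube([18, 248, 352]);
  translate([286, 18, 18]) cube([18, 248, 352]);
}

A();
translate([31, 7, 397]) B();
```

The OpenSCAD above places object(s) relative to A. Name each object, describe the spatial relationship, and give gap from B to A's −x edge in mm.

A is a stool. B is an open box. The open box is on top of the stool. The gap from the open box to the stool's −x edge is 31 mm.

The open box's min-x is at 31; the stool's min-x is 0; gap = 31 mm.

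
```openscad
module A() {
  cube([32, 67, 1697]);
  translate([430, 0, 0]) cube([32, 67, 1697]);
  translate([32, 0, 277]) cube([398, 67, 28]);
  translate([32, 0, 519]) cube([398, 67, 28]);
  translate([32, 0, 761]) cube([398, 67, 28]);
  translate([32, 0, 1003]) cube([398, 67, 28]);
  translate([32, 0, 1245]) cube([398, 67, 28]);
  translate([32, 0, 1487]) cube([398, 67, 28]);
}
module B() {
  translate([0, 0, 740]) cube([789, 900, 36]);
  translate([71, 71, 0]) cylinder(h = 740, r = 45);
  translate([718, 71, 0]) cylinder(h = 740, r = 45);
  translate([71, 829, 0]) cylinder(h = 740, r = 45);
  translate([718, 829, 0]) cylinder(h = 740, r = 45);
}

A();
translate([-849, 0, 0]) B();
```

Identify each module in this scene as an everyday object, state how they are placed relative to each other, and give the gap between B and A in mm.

The table's nearest face is 60 mm from the ladder's −x face.

A is a ladder. B is a table. The table is on the floor beside the ladder on its −x side. The gap between the table and the ladder is 60 mm.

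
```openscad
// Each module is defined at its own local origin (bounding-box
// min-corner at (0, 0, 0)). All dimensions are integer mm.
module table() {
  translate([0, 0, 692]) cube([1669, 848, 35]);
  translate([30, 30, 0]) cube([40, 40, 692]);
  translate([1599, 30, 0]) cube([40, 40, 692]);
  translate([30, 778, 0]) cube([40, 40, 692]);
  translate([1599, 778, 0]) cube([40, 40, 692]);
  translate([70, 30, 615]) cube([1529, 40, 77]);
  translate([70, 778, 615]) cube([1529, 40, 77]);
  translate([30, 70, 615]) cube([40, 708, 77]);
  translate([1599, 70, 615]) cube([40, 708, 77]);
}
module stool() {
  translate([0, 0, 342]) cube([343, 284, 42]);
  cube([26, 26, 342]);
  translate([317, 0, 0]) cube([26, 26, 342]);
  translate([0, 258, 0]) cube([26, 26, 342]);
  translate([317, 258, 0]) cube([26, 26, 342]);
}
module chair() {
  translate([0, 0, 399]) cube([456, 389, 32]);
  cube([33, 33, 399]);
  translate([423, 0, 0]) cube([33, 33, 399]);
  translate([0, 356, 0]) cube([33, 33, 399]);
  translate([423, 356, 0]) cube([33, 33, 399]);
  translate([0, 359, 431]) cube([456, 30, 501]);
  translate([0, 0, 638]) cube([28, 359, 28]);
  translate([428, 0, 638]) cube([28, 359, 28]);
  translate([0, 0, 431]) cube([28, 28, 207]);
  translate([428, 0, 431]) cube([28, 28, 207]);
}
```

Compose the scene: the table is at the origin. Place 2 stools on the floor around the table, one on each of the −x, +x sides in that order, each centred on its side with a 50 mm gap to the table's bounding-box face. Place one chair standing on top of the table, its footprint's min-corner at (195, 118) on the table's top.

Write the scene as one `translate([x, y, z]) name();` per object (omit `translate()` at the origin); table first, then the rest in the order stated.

table();
translate([-393, 282, 0]) stool();
translate([1719, 282, 0]) stool();
translate([195, 118, 727]) chair();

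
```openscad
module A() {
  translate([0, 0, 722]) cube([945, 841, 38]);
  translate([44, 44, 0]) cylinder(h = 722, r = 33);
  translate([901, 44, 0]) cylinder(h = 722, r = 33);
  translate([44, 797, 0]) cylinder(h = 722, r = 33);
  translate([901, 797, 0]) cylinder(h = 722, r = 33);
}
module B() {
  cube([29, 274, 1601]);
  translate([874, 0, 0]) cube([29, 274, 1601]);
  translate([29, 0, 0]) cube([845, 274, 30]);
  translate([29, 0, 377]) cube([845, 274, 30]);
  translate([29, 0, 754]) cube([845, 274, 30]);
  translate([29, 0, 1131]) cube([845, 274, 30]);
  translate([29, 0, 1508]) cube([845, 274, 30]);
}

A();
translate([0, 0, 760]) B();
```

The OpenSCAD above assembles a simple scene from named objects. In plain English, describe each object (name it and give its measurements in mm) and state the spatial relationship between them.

A is a table: top 945 mm (x) × 841 mm (y), 38 mm thick, upper face at z = 760 mm, on four round legs of 66 mm diameter, each leg's bounding box inset 11 mm from the nearest pair of top edges, running from z = 0 to the bottom of the top.

B is a bookshelf 903 mm wide overall, 274 mm deep and 1601 mm tall. The two sides are 29 mm thick vertical panels. 5 horizontal shelves of 30 mm thickness span between the inner faces of the sides; the lowest shelf sits on the floor and shelves are stacked with a clear vertical gap of 347 mm between each pair.

The bookshelf is on top of the table.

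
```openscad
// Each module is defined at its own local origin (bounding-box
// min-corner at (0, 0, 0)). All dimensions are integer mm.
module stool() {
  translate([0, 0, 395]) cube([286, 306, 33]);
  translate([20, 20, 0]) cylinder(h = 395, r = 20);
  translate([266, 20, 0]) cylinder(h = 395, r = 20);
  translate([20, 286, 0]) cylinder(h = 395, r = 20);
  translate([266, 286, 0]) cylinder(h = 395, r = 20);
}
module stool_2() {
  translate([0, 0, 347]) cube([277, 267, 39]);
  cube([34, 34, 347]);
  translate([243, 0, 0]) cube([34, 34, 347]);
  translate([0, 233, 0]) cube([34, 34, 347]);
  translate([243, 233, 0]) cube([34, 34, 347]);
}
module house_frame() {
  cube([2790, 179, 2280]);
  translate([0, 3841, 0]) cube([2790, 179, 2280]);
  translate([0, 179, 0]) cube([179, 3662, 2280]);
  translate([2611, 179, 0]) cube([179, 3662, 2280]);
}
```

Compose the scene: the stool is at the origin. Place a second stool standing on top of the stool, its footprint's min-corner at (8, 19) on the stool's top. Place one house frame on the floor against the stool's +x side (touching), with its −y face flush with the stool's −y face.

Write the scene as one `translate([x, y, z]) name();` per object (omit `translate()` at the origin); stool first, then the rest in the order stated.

stool();
translate([8, 19, 428]) stool_2();
translate([286, 0, 0]) house_frame();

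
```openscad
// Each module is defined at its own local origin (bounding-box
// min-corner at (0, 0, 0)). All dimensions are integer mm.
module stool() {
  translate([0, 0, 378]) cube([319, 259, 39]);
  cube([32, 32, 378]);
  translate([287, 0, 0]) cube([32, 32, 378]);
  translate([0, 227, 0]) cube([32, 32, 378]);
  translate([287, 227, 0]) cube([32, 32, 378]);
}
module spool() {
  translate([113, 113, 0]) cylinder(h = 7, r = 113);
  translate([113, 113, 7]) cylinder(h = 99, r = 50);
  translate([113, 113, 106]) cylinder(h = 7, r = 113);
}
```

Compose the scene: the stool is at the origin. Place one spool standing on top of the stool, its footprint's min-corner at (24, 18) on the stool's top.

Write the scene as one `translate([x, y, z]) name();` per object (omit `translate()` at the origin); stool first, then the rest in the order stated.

stool();
translate([24, 18, 417]) spool();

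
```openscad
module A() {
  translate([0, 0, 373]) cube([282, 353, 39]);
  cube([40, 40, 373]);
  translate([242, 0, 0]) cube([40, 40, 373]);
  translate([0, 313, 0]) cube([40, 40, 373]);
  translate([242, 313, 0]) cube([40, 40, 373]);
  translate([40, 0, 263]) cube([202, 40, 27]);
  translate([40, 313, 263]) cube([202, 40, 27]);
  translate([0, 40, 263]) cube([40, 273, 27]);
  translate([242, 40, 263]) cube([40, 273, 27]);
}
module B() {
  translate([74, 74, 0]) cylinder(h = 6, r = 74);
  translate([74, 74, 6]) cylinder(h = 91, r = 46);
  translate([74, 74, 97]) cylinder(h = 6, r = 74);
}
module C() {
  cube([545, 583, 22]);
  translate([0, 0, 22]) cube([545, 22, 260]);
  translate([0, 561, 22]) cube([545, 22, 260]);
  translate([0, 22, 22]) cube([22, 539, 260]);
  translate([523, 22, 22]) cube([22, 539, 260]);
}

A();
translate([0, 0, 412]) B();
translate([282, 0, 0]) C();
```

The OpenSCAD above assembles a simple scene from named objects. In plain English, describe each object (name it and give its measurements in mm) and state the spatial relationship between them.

A is a simple wooden stool: a rectangular seat 282 mm (x) by 353 mm (y), 39 mm thick, top face at z = 412 mm, on four square legs, each 40×40 mm in cross-section. The legs rest on z = 0, each flush with a corner of the seat. Four stretchers, 40 mm wide and 27 mm tall, connect adjacent legs with their undersides at z = 263 mm, each running between the inner faces of the legs it joins and aligned with the legs' outer faces on the other axis.

B is a spool: two coaxial disc flanges of radius 74 mm and thickness 6 mm, joined by a core cylinder of radius 46 mm and height 91 mm. The lower flange rests on z = 0 and the three cylinders share a vertical axis.

C is an open-topped rectangular box: outside dimensions 545×583×282 mm, with a uniform wall and base thickness of 22 mm. The base is a full 545×583 slab on the floor; four walls sit on top of the base. The front and back walls (the −y and +y sides) span the full width; the two side walls fit between them.

The spool is on top of the stool. The open box is against the stool's +x side, with their −y faces flush.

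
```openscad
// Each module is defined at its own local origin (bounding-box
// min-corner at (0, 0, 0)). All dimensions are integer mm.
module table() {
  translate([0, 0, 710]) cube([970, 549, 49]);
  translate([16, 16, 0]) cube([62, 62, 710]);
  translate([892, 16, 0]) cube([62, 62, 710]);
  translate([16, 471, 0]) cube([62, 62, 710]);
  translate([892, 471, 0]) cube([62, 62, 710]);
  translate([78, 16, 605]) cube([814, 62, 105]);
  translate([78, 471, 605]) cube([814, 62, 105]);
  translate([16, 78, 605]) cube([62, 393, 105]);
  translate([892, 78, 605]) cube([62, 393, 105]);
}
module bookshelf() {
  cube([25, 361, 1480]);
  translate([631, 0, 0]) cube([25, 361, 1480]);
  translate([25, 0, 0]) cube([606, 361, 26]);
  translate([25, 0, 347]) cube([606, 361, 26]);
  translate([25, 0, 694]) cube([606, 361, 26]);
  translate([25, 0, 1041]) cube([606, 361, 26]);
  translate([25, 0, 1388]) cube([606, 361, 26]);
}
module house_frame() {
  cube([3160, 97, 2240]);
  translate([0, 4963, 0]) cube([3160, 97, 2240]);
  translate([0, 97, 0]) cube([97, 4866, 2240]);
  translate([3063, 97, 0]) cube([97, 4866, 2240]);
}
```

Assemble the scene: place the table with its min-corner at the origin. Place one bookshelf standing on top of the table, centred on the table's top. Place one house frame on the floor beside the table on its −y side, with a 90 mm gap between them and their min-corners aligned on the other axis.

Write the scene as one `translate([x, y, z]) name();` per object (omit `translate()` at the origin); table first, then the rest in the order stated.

table();
translate([157, 94, 759]) bookshelf();
translate([0, -5150, 0]) house_frame();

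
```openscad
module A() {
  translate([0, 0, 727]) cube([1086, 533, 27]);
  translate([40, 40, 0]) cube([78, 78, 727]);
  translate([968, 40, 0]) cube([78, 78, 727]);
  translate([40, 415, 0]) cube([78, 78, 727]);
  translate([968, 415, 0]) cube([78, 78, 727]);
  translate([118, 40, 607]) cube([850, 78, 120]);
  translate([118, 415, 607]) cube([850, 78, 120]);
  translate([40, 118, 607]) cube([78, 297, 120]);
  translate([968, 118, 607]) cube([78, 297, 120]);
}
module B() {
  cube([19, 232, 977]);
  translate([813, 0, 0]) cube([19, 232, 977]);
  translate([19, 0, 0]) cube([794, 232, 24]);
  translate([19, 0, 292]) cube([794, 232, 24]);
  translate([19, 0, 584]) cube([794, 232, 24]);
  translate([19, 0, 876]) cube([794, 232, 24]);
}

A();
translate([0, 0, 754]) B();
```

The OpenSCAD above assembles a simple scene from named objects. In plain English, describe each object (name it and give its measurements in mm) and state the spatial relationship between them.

A is a table with a 1086×533 mm rectangular top, 27 mm thick, top surface at z = 754 mm, supported by four 78×78 mm square legs, each inset 40 mm from the nearest pair of top edges, running from the floor. Four apron rails, 78 mm thick and 120 mm tall, run between adjacent legs with their top edges flush with the underside of the top and their outer faces flush with the legs' outer faces.

B is a bookshelf 832 mm wide overall, 232 mm deep and 977 mm tall. The two sides are 19 mm thick vertical panels. 4 horizontal shelves of 24 mm thickness span between the inner faces of the sides; the lowest shelf sits on the floor and shelves are stacked with a clear vertical gap of 268 mm between each pair.

The bookshelf is on top of the table.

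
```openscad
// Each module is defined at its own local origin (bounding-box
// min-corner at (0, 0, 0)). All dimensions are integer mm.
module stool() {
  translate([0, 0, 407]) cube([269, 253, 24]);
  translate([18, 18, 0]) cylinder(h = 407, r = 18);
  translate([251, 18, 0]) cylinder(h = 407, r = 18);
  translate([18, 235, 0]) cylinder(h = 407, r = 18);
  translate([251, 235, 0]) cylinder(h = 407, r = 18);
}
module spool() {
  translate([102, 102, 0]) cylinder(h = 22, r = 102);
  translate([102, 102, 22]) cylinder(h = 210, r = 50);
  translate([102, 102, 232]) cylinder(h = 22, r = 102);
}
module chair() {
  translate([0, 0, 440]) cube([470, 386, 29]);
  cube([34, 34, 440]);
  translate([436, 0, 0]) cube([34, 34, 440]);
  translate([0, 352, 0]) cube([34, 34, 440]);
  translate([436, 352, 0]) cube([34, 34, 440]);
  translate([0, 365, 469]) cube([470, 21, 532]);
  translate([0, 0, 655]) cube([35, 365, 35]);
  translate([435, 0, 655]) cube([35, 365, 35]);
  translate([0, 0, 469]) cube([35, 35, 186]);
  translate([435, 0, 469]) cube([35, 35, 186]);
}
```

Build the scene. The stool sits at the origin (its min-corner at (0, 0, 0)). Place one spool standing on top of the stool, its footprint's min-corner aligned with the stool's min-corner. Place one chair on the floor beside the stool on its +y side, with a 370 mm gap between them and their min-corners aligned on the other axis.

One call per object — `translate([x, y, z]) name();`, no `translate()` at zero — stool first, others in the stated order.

stool();
translate([0, 0, 431]) spool();
translate([0, 623, 0]) chair();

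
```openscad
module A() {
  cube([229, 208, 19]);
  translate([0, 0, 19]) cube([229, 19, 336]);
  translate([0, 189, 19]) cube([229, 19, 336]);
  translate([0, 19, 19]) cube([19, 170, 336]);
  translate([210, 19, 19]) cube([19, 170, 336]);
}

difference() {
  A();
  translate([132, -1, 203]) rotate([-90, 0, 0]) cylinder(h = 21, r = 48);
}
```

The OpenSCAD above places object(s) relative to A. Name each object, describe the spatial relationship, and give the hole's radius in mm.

The subtracted cylinder has r = 48 mm.

A is an open box. The open box has a circular hole through its front wall. The hole's radius is 48 mm.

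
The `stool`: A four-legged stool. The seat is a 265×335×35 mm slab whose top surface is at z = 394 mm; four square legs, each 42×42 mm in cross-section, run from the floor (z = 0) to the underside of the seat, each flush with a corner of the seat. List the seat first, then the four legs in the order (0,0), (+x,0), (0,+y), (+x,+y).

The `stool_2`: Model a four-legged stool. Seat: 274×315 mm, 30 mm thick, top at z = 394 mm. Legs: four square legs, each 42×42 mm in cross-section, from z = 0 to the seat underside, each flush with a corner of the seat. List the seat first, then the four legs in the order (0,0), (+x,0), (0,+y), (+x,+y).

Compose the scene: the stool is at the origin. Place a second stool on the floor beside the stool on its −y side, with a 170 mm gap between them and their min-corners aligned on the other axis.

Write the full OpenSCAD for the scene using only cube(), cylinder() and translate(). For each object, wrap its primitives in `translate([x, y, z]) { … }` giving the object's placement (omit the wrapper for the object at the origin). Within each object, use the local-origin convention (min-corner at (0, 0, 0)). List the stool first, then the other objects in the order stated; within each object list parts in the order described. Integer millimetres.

translate([0, 0, 359]) cube([265, 335, 35]);
cube([42, 42, 359]);
translate([223, 0, 0]) cube([42, 42, 359]);
translate([0, 293, 0]) cube([42, 42, 359]);
translate([223, 293, 0]) cube([42, 42, 359]);
translate([0, -485, 0]) {
  translate([0, 0, 364]) cube([274, 315, 30]);
  cube([42, 42, 364]);
  translate([232, 0, 0]) cube([42, 42, 364]);
  translate([0, 273, 0]) cube([42, 42, 364]);
  translate([232, 273, 0]) cube([42, 42, 364]);
}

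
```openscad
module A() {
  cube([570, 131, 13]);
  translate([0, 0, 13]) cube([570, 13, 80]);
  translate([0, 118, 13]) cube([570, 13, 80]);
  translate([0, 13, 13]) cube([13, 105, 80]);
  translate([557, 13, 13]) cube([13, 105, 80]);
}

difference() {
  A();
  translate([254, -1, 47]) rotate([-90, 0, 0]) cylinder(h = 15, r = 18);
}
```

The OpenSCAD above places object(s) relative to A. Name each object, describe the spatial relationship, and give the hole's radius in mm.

The subtracted cylinder has r = 18 mm.

A is an open box. The open box has a circular hole through its front wall. The hole's radius is 18 mm.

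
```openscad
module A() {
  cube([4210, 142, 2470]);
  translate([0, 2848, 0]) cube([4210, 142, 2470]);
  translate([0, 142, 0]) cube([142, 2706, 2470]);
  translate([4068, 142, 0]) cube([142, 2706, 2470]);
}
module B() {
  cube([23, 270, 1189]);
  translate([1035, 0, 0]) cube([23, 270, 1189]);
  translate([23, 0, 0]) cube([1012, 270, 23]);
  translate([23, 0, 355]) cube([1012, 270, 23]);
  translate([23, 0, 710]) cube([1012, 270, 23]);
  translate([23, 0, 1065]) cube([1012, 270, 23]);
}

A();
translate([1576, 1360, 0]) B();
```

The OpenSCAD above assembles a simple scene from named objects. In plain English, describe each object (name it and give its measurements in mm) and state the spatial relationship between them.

A is the wall frame of a small rectangular building: four walls, each 2470 mm tall and 142 mm thick, enclosing a footprint 4210 mm (x) by 2990 mm (y) outside-to-outside, with no floor or roof. The front and back walls (the −y and +y sides) span the full width; the two side walls fit between them.

B is a bookshelf 1058 mm wide overall, 270 mm deep and 1189 mm tall. The two sides are 23 mm thick vertical panels. 4 horizontal shelves of 23 mm thickness span between the inner faces of the sides; the lowest shelf sits on the floor and shelves are stacked with a clear vertical gap of 332 mm between each pair.

The bookshelf sits inside the house frame, centred.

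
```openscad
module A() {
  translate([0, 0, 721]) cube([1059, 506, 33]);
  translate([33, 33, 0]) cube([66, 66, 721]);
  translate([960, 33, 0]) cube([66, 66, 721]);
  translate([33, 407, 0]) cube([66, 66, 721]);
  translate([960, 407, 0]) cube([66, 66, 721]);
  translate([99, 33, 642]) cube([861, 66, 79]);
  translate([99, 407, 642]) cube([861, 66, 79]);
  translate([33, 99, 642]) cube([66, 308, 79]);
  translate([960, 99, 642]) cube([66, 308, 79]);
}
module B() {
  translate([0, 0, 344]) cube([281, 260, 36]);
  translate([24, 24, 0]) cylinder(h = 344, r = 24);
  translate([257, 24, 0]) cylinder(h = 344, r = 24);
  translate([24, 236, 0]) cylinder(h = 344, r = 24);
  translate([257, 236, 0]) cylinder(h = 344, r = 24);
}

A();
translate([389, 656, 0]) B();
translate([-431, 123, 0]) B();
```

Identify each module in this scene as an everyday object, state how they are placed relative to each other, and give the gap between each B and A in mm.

A is a table. B is a stool. Two stools sit around the table at the +y, −x sides. The gap between each stool and the table is 150 mm.

Each stool's nearest face is 150 mm from the table's bounding box.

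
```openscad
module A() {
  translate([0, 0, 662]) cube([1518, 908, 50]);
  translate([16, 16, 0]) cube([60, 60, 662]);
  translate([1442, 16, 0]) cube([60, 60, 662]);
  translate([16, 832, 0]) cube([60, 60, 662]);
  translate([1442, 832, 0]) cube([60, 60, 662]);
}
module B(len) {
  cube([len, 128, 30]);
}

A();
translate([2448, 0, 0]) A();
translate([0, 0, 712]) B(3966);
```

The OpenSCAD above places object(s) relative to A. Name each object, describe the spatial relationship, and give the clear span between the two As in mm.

A is a table. B is a beam. A beam spans the tops of two tables. The clear span between the two tables is 930 mm.

Second table starts at x = 2448; first ends at x = 1518; clear span = 2448 − 1518 = 930 mm.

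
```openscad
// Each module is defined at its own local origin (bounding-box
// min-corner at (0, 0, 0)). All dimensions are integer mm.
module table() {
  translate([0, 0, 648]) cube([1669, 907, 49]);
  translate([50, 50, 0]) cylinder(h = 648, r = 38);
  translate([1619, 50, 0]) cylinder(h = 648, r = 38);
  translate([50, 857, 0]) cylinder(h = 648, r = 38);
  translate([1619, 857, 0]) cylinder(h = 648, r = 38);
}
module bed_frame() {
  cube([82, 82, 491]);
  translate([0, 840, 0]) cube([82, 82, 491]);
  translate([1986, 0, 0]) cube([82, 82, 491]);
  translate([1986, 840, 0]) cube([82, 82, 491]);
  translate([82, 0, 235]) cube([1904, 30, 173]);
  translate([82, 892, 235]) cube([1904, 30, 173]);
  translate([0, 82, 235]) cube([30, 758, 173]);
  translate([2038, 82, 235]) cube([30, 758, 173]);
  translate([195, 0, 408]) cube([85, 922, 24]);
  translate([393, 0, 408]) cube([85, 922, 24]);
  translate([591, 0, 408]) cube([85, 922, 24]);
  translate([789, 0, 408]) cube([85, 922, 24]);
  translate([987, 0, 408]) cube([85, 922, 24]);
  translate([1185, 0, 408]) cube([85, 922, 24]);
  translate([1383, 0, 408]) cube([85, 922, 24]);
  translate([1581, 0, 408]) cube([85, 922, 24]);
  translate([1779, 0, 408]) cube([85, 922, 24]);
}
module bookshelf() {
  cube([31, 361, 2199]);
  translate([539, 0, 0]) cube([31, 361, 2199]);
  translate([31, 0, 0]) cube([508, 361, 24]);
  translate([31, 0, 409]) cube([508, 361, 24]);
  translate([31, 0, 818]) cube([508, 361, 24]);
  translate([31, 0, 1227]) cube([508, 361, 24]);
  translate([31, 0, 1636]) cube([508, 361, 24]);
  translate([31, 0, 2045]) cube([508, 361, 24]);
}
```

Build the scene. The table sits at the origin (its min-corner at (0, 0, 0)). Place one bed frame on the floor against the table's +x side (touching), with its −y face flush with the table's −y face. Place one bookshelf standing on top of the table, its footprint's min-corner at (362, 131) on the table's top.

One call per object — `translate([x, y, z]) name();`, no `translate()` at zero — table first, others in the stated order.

table();
translate([1669, 0, 0]) bed_frame();
translate([362, 131, 697]) bookshelf();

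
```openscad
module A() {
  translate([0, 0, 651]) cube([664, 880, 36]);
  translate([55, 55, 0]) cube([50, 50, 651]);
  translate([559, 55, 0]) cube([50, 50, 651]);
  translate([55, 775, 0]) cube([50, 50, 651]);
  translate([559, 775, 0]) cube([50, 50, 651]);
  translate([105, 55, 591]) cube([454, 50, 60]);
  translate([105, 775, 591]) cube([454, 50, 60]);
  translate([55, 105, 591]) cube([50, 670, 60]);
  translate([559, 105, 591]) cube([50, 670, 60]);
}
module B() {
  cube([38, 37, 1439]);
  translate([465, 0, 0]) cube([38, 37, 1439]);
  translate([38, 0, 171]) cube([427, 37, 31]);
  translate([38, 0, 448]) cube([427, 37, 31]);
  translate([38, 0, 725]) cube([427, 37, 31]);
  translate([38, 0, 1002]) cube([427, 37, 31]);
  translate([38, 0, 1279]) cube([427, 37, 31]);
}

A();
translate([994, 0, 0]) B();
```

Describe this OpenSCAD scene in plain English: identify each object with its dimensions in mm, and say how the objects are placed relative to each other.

A is a rectangular dining table. The top is 664×880×36 mm with its upper surface at z = 687 mm. It stands on four 50×50 mm square legs, each inset 55 mm from the nearest pair of top edges, running from the floor to the underside of the top. Four apron rails, 50 mm thick and 60 mm tall, run between adjacent legs with their top edges flush with the underside of the top and their outer faces flush with the legs' outer faces.

B is a straight ladder. Two 38×37 mm vertical rails, 1439 mm tall, stand 503 mm apart (outside-to-outside) with their front faces coplanar on the −y side. 5 rungs, each 37 mm deep and 31 mm tall, span between the inner faces of the rails, front faces flush with the rails. The lowest rung's underside is at z = 171 mm and rungs are spaced 277 mm apart (underside to underside).

The ladder is on the floor beside the table on its +x side.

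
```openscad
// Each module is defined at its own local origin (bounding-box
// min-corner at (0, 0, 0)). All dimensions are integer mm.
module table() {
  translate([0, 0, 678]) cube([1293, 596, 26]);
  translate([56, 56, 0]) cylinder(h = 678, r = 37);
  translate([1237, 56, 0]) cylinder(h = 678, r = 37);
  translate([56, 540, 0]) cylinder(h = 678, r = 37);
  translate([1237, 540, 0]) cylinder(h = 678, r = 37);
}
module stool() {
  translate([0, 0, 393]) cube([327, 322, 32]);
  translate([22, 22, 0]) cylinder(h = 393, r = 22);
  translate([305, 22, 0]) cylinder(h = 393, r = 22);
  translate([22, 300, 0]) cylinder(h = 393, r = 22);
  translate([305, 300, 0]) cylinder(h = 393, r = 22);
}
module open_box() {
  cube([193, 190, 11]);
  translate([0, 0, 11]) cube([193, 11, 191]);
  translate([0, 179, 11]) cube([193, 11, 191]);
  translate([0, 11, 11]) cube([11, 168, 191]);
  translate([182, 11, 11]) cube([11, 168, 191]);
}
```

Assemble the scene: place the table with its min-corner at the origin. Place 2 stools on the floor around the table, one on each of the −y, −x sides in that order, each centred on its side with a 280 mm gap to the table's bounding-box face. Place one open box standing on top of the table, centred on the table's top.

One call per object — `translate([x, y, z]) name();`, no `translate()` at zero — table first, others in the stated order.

table();
translate([483, -602, 0]) stool();
translate([-607, 137, 0]) stool();
translate([550, 203, 704]) open_box();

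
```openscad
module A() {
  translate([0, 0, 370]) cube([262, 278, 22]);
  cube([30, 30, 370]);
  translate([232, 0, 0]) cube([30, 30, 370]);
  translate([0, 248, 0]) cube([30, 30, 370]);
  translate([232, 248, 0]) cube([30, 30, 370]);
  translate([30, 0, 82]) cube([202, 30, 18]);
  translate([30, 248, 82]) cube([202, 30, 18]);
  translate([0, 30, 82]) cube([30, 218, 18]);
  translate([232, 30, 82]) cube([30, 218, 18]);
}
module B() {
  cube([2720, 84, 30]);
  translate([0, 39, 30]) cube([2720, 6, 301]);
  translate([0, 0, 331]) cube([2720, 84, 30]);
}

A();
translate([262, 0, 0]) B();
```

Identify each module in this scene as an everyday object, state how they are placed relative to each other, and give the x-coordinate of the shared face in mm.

A is a stool. B is an I-beam. The I-beam is against the stool's +x side, with their −y faces flush. The x-coordinate of the shared face is 262 mm.

The stool's +x face and the I-beam's −x face are both at x = 262 mm.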